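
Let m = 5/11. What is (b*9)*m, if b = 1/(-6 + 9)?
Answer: 15/11 ≈ 1.3636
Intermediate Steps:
m = 5/11 (m = 5*(1/11) = 5/11 ≈ 0.45455)
b = 1/3 ≈ 0.33333
(b*9)*m = ((1/3)*9)*(5/11) = 3*(5/11) = 15/11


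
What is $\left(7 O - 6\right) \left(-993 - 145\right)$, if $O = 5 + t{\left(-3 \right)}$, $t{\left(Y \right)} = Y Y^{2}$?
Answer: $182080$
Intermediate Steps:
$t{\left(Y \right)} = Y^{3}$
$O = -22$ ($O = 5 + \left(-3\right)^{3} = 5 - 27 = -22$)
$\left(7 O - 6\right) \left(-993 - 145\right) = \left(7 \left(-22\right) - 6\right) \left(-993 - 145\right) = \left(-154 - 6\right) \left(-1138\right) = \left(-160\right) \left(-1138\right) = 182080$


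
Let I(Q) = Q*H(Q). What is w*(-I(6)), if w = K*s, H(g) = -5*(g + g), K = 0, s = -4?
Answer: 0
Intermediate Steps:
H(g) = -10*g
w = 0 (w = 0*(-4) = 0)
I(Q) = -10*Q² (I(Q) = Q*(-10*Q) = -10*Q²)
w*(-I(6)) = 0*(-(-10)*6²) = 0*(-(-10)*36) = 0*(-1*(-360)) = 0*360 = 0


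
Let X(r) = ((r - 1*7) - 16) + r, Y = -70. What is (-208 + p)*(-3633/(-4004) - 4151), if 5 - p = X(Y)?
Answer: 23738530/143 ≈ 1.6600e+5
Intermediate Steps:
X(r) = -23 + 2*r (X(r) = ((r - 7) - 16) + r = ((-7 + r) - 16) + r = (-23 + r) + r = -23 + 2*r)
p = 168 (p = 5 - (-23 + 2*(-70)) = 5 - (-23 - 140) = 5 - 1*(-163) = 5 + 163 = 168)
(-208 + p)*(-3633/(-4004) - 4151) = (-208 + 168)*(-3633/(-4004) - 4151) = -40*(-3633*(-1/4004) - 4151) = -40*(519/572 - 4151) = -40*(-2373853/572) = 23738530/143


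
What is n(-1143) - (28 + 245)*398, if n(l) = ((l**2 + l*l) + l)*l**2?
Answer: 3412124599341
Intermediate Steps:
n(l) = l**2*(l + 2*l**2) (n(l) = ((l**2 + l**2) + l)*l**2 = (2*l**2 + l)*l**2 = (l + 2*l**2)*l**2 = l**2*(l + 2*l**2))
n(-1143) - (28 + 245)*398 = (-1143)**3*(1 + 2*(-1143)) - (28 + 245)*398 = -1493271207*(1 - 2286) - 273*398 = -1493271207*(-2285) - 1*108654 = 3412124707995 - 108654 = 3412124599341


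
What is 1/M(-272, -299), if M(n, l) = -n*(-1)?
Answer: -1/272 ≈ -0.0036765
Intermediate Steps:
M(n, l) = n
1/M(-272, -299) = 1/(-272) = -1/272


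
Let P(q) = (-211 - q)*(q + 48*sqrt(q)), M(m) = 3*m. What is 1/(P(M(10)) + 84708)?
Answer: 12913/331380294 + 964*sqrt(30)/165690147 ≈ 7.0834e-5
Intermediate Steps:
1/(P(M(10)) + 84708) = 1/((-(3*10)**2 - 10128*sqrt(30) - 633*10 - 48*30*sqrt(30)) + 84708) = 1/((-1*30**2 - 10128*sqrt(30) - 211*30 - 1440*sqrt(30)) + 84708) = 1/((-1*900 - 10128*sqrt(30) - 6330 - 1440*sqrt(30)) + 84708) = 1/((-900 - 10128*sqrt(30) - 6330 - 1440*sqrt(30)) + 84708) = 1/((-7230 - 11568*sqrt(30)) + 84708) = 1/(77478 - 11568*sqrt(30))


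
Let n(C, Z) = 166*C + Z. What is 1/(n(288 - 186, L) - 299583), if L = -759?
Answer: -1/283410 ≈ -3.5285e-6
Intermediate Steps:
n(C, Z) = Z + 166*C
1/(n(288 - 186, L) - 299583) = 1/((-759 + 166*(288 - 186)) - 299583) = 1/((-759 + 166*102) - 299583) = 1/((-759 + 16932) - 299583) = 1/(16173 - 299583) = 1/(-283410) = -1/283410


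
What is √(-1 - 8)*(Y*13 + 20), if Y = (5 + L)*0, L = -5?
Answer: 60*I ≈ 60.0*I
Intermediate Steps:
Y = 0 (Y = (5 - 5)*0 = 0*0 = 0)
√(-1 - 8)*(Y*13 + 20) = √(-1 - 8)*(0*13 + 20) = √(-9)*(0 + 20) = (3*I)*20 = 60*I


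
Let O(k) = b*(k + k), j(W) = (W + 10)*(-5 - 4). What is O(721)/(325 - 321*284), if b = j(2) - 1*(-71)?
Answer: 7622/12977 ≈ 0.58735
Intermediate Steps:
j(W) = -90 - 9*W (j(W) = (10 + W)*(-9) = -90 - 9*W)
b = -37 (b = (-90 - 9*2) - 1*(-71) = (-90 - 18) + 71 = -108 + 71 = -37)
O(k) = -74*k (O(k) = -37*(k + k) = -74*k)
O(721)/(325 - 321*284) = (-74*721)/(325 - 321*284) = -53354/(325 - 91164) = -53354/(-90839) = -53354*(-1/90839) = 7622/12977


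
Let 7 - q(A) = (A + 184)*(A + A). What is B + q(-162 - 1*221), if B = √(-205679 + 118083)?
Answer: -152427 + 2*I*√21899 ≈ -1.5243e+5 + 295.97*I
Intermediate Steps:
B = 2*I*√21899 (B = √(-87596) = 2*I*√21899 ≈ 295.97*I)
q(A) = 7 - 2*A*(184 + A) (q(A) = 7 - (A + 184)*(A + A) = 7 - (184 + A)*2*A = 7 - 2*A*(184 + A))
B + q(-162 - 1*221) = 2*I*√21899 + (7 - 368*(-162 - 1*221) - 2*(-162 - 1*221)²) = 2*I*√21899 + (7 - 368*(-162 - 221) - 2*(-162 - 221)²) = 2*I*√21899 + (7 - 368*(-383) - 2*(-383)²) = 2*I*√21899 + (7 + 140944 - 2*146689) = 2*I*√21899 + (7 + 140944 - 293378) = 2*I*√21899 - 152427 = -152427 + 2*I*√21899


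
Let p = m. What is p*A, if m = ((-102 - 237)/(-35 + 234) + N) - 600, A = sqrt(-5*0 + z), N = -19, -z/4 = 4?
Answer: -494080*I/199 ≈ -2482.8*I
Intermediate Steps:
z = -16 (z = -4*4 = -16)
A = 4*I (A = sqrt(-5*0 - 16) = sqrt(0 - 16) = sqrt(-16) = 4*I ≈ 4.0*I)
m = -123520/199 (m = ((-102 - 237)/(-35 + 234) - 19) - 600 = (-339/199 - 19) - 600 = -4120/199 - 600 = -123520/199 ≈ -620.70)
p = -123520/199 ≈ -620.70
p*A = -494080*I/199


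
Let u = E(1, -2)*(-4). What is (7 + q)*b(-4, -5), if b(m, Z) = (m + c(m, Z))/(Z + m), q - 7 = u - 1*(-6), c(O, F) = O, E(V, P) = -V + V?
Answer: 160/9 ≈ 17.778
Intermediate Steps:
E(V, P) = 0
u = 0 (u = 0*(-4) = 0)
q = 13 (q = 7 + (0 - 1*(-6)) = 7 + (0 + 6) = 7 + 6 = 13)
b(m, Z) = 2*m/(Z + m) (b(m, Z) = (m + m)/(Z + m) = (2*m)/(Z + m) = 2*m/(Z + m))
(7 + q)*b(-4, -5) = (7 + 13)*(2*(-4)/(-5 - 4)) = 20*(2*(-4)/(-9)) = 20*(2*(-4)*(-1/9)) = 20*(8/9) = 160/9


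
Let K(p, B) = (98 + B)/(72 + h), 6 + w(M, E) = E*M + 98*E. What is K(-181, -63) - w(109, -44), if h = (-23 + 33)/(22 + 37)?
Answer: 38809477/4258 ≈ 9114.5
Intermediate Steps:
w(M, E) = -6 + 98*E + E*M (w(M, E) = -6 + (E*M + 98*E) = -6 + (98*E + E*M) = -6 + 98*E + E*M)
h = 10/59 ≈ 0.16949
K(p, B) = 2891/2129 + 59*B/4258 (K(p, B) = (98 + B)/(72 + 10/59) = (98 + B)/(4258/59) = (98 + B)*(59/4258) = 2891/2129 + 59*B/4258)
K(-181, -63) - w(109, -44) = (2891/2129 + (59/4258)*(-63)) - (-6 + 98*(-44) - 44*109) = (2891/2129 - 3717/4258) - (-6 - 4312 - 4796) = 2065/4258 - 1*(-9114) = 2065/4258 + 9114 = 38809477/4258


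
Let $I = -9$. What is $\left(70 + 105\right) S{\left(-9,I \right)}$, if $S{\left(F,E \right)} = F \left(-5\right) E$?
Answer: $-70875$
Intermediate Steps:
$S{\left(F,E \right)} = - 5 E F$ ($S{\left(F,E \right)} = - 5 F E = - 5 E F$)
$\left(70 + 105\right) S{\left(-9,I \right)} = \left(70 + 105\right) \left(\left(-5\right) \left(-9\right) \left(-9\right)\right) = 175 \left(-405\right) = -70875$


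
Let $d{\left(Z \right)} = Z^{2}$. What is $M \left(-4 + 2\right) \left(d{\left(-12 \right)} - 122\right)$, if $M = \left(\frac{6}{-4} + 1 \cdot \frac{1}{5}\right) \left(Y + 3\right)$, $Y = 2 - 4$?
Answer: $\frac{286}{5} \approx 57.2$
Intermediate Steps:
$Y = -2$
$M = - \frac{13}{10}$ ($M = \left(\frac{6}{-4} + 1 \cdot \frac{1}{5}\right) \left(-2 + 3\right) = \left(6 \left(- \frac{1}{4}\right) + 1 \cdot \frac{1}{5}\right) 1 = \left(- \frac{3}{2} + \frac{1}{5}\right) 1 = \left(- \frac{13}{10}\right) 1 = - \frac{13}{10} \approx -1.3$)
$M \left(-4 + 2\right) \left(d{\left(-12 \right)} - 122\right) = - \frac{13 \left(-4 + 2\right)}{10} \left(\left(-12\right)^{2} - 122\right) = \left(- \frac{13}{10}\right) \left(-2\right) \left(144 - 122\right) = \frac{13}{5} \cdot 22 = \frac{286}{5}$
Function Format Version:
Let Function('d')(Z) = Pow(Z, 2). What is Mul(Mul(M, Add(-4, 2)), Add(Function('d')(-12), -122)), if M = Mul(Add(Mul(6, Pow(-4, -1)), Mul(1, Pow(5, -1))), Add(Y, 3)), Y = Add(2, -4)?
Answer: Rational(286, 5) ≈ 57.200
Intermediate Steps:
Y = -2
M = Rational(-13, 10) (M = Mul(Add(Mul(6, Pow(-4, -1)), Mul(1, Pow(5, -1))), Add(-2, 3)) = Mul(Add(Mul(6, Rational(-1, 4)), Mul(1, Rational(1, 5))), 1) = Mul(Add(Rational(-3, 2), Rational(1, 5)), 1) = Mul(Rational(-13, 10), 1) = Rational(-13, 10) ≈ -1.3000)
Mul(Mul(M, Add(-4, 2)), Add(Function('d')(-12), -122)) = Mul(Mul(Rational(-13, 10), Add(-4, 2)), Add(Pow(-12, 2), -122)) = Mul(Mul(Rational(-13, 10), -2), Add(144, -122)) = Mul(Rational(13, 5), 22) = Rational(286, 5)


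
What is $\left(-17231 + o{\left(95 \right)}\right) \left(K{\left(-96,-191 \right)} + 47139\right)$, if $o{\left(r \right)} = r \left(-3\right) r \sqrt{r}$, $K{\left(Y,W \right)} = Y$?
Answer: $-810597933 - 1273689225 \sqrt{95} \approx -1.3225 \cdot 10^{10}$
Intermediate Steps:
$o{\left(r \right)} = - 3 r^{\frac{5}{2}}$ ($o{\left(r \right)} = - 3 r r \sqrt{r} = - 3 r^{2} \sqrt{r} = - 3 r^{\frac{5}{2}}$)
$\left(-17231 + o{\left(95 \right)}\right) \left(K{\left(-96,-191 \right)} + 47139\right) = \left(-17231 - 3 \cdot 95^{\frac{5}{2}}\right) \left(-96 + 47139\right) = \left(-17231 - 3 \cdot 9025 \sqrt{95}\right) 47043 = \left(-17231 - 27075 \sqrt{95}\right) 47043 = -810597933 - 1273689225 \sqrt{95}$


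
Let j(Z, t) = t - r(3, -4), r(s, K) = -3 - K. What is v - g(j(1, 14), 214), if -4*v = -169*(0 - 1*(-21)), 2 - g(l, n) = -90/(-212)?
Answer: 187763/212 ≈ 885.67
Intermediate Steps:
j(Z, t) = -1 + t (j(Z, t) = t - (-3 - 1*(-4)) = t - (-3 + 4) = t - 1*1 = t - 1 = -1 + t)
g(l, n) = 167/106 (g(l, n) = 2 - (-90)/(-212) = 2 - (-90)*(-1)/212 = 2 - 1*45/106 = 2 - 45/106 = 167/106)
v = 3549/4 (v = -(-169)*(0 - 1*(-21))/4 = -(-169)*(0 + 21)/4 = -(-169)*21/4 = -1/4*(-3549) = 3549/4 ≈ 887.25)
v - g(j(1, 14), 214) = 3549/4 - 1*167/106 = 3549/4 - 167/106 = 187763/212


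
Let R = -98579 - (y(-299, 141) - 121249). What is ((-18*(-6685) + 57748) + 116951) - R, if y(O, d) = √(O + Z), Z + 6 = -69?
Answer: 272359 + I*√374 ≈ 2.7236e+5 + 19.339*I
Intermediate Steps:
Z = -75 (Z = -6 - 69 = -75)
y(O, d) = √(-75 + O) (y(O, d) = √(O - 75) = √(-75 + O))
R = 22670 - I*√374 (R = -98579 - (√(-75 - 299) - 121249) = -98579 - (√(-374) - 121249) = -98579 - (I*√374 - 121249) = -98579 - (-121249 + I*√374) = -98579 + (121249 - I*√374) = 22670 - I*√374 ≈ 22670.0 - 19.339*I)
((-18*(-6685) + 57748) + 116951) - R = ((-18*(-6685) + 57748) + 116951) - (22670 - I*√374) = ((120330 + 57748) + 116951) + (-22670 + I*√374) = (178078 + 116951) + (-22670 + I*√374) = 295029 + (-22670 + I*√374) = 272359 + I*√374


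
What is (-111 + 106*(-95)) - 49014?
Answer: -59195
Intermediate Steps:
(-111 + 106*(-95)) - 49014 = (-111 - 10070) - 49014 = -10181 - 49014 = -59195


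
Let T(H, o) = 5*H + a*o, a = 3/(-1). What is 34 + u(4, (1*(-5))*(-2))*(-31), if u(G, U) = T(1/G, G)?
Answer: 1469/4 ≈ 367.25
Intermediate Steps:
a = -3 (a = 3*(-1) = -3)
T(H, o) = -3*o + 5*H (T(H, o) = 5*H - 3*o = -3*o + 5*H)
u(G, U) = -3*G + 5/G
34 + u(4, (1*(-5))*(-2))*(-31) = 34 + (-3*4 + 5/4)*(-31) = 34 + (-12 + 5*(¼))*(-31) = 34 + (-12 + 5/4)*(-31) = 34 - 43/4*(-31) = 34 + 1333/4 = 1469/4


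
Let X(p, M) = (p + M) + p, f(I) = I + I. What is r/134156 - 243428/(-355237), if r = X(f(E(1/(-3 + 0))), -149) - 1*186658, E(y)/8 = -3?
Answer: -33737534243/47657174972 ≈ -0.70792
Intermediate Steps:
E(y) = -24 (E(y) = 8*(-3) = -24)
f(I) = 2*I
X(p, M) = M + 2*p (X(p, M) = (M + p) + p = M + 2*p)
r = -186903 (r = (-149 + 2*(2*(-24))) - 1*186658 = (-149 + 2*(-48)) - 186658 = (-149 - 96) - 186658 = -245 - 186658 = -186903)
r/134156 - 243428/(-355237) = -186903/134156 - 243428/(-355237) = -186903*1/134156 - 243428*(-1/355237) = -186903/134156 + 243428/355237 = -33737534243/47657174972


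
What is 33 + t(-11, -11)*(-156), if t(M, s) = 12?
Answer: -1839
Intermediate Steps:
33 + t(-11, -11)*(-156) = 33 + 12*(-156) = 33 - 1872 = -1839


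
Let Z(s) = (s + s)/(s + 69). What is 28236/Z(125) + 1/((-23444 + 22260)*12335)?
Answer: 8000106331751/365116000 ≈ 21911.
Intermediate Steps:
Z(s) = 2*s/(69 + s) (Z(s) = (2*s)/(69 + s) = 2*s/(69 + s))
28236/Z(125) + 1/((-23444 + 22260)*12335) = 28236/((2*125/(69 + 125))) + 1/((-23444 + 22260)*12335) = 28236/((2*125/194)) + (1/12335)/(-1184) = 28236/((2*125*(1/194))) - 1/1184*1/12335 = 28236/(125/97) - 1/14604640 = 28236*(97/125) - 1/14604640 = 2738892/125 - 1/14604640 = 8000106331751/365116000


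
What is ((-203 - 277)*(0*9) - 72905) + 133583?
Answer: 60678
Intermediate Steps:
((-203 - 277)*(0*9) - 72905) + 133583 = (-480*0 - 72905) + 133583 = (0 - 72905) + 133583 = -72905 + 133583 = 60678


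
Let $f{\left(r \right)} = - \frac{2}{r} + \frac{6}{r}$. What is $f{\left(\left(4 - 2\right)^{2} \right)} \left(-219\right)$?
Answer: $-219$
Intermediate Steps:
$f{\left(r \right)} = \frac{4}{r}$
$f{\left(\left(4 - 2\right)^{2} \right)} \left(-219\right) = \frac{4}{\left(4 - 2\right)^{2}} \left(-219\right) = \frac{4}{2^{2}} \left(-219\right) = \frac{4}{4} \left(-219\right) = 4 \cdot \frac{1}{4} \left(-219\right) = 1 \left(-219\right) = -219$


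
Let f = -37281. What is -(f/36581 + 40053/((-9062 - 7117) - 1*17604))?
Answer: 908214272/411938641 ≈ 2.2047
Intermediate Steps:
-(f/36581 + 40053/((-9062 - 7117) - 1*17604)) = -(-37281/36581 + 40053/((-9062 - 7117) - 1*17604)) = -(-37281*1/36581 + 40053/(-16179 - 17604)) = -(-37281/36581 + 40053/(-33783)) = -(-37281/36581 + 40053*(-1/33783)) = -(-37281/36581 - 13351/11261) = -1*(-908214272/411938641) = 908214272/411938641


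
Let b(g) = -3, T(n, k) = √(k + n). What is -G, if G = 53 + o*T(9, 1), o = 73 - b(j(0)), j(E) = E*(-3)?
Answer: -53 - 76*√10 ≈ -293.33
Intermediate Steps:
j(E) = -3*E
o = 76 (o = 73 - 1*(-3) = 73 + 3 = 76)
G = 53 + 76*√10 (G = 53 + 76*√(1 + 9) = 53 + 76*√10 ≈ 293.33)
-G = -(53 + 76*√10) = -53 - 76*√10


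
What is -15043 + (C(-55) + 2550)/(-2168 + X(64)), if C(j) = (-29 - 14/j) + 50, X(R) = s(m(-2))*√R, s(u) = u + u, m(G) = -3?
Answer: -1833582259/121880 ≈ -15044.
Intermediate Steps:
s(u) = 2*u
X(R) = -6*√R (X(R) = (2*(-3))*√R = -6*√R)
C(j) = 21 - 14/j
-15043 + (C(-55) + 2550)/(-2168 + X(64)) = -15043 + ((21 - 14/(-55)) + 2550)/(-2168 - 6*√64) = -15043 + ((21 - 14*(-1/55)) + 2550)/(-2168 - 6*8) = -15043 + ((21 + 14/55) + 2550)/(-2168 - 48) = -15043 + (1169/55 + 2550)/(-2216) = -15043 + (141419/55)*(-1/2216) = -15043 - 141419/121880 = -1833582259/121880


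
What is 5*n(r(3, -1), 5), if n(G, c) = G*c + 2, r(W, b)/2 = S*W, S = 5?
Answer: 760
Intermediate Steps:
r(W, b) = 10*W (r(W, b) = 2*(5*W) = 10*W)
n(G, c) = 2 + G*c
5*n(r(3, -1), 5) = 5*(2 + (10*3)*5) = 5*(2 + 30*5) = 5*(2 + 150) = 5*152 = 760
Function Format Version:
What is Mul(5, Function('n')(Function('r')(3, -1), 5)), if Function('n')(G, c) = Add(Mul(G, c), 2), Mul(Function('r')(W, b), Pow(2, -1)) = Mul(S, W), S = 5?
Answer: 760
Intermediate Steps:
Function('r')(W, b) = Mul(10, W) (Function('r')(W, b) = Mul(2, Mul(5, W)) = Mul(10, W))
Function('n')(G, c) = Add(2, Mul(G, c))
Mul(5, Function('n')(Function('r')(3, -1), 5)) = Mul(5, Add(2, Mul(Mul(10, 3), 5))) = Mul(5, Add(2, Mul(30, 5))) = Mul(5, Add(2, 150)) = Mul(5, 152) = 760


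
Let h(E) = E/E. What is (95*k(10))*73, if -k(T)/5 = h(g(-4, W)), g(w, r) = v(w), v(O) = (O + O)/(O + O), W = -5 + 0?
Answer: -34675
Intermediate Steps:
W = -5
v(O) = 1 (v(O) = (2*O)/((2*O)) = (2*O)*(1/(2*O)) = 1)
g(w, r) = 1
h(E) = 1
k(T) = -5 (k(T) = -5*1 = -5)
(95*k(10))*73 = (95*(-5))*73 = -475*73 = -34675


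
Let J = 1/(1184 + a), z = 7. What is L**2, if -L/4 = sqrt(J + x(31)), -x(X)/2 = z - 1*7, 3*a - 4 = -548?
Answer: 3/188 ≈ 0.015957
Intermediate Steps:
a = -544/3 (a = 4/3 + (1/3)*(-548) = 4/3 - 548/3 = -544/3 ≈ -181.33)
x(X) = 0 (x(X) = -2*(7 - 1*7) = -2*(7 - 7) = -2*0 = 0)
J = 3/3008 (J = 1/(1184 - 544/3) = 1/(3008/3) = 3/3008 ≈ 0.00099734)
L = -sqrt(141)/94 (L = -4*sqrt(3/3008 + 0) = -sqrt(141)/94 ≈ -0.12632)
L**2 = (-sqrt(141)/94)**2 = 3/188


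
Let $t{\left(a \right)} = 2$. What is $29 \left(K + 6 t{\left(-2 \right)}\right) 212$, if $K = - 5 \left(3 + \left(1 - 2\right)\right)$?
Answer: $12296$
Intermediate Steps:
$K = -10$ ($K = - 5 \left(3 - 1\right) = \left(-5\right) 2 = -10$)
$29 \left(K + 6 t{\left(-2 \right)}\right) 212 = 29 \left(-10 + 6 \cdot 2\right) 212 = 29 \left(-10 + 12\right) 212 = 29 \cdot 2 \cdot 212 = 58 \cdot 212 = 12296$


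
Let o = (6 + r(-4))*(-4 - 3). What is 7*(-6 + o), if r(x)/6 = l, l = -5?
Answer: 1134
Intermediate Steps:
r(x) = -30 (r(x) = 6*(-5) = -30)
o = 168 (o = (6 - 30)*(-4 - 3) = -24*(-7) = 168)
7*(-6 + o) = 7*(-6 + 168) = 7*162 = 1134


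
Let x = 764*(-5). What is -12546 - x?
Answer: -8726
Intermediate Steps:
x = -3820
-12546 - x = -12546 - 1*(-3820) = -12546 + 3820 = -8726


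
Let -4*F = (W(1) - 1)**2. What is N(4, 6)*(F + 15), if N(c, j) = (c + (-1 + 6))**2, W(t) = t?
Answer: 1215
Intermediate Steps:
N(c, j) = (5 + c)**2 (N(c, j) = (c + 5)**2 = (5 + c)**2)
F = 0 (F = -(1 - 1)**2/4 = -1/4*0**2 = -1/4*0 = 0)
N(4, 6)*(F + 15) = (5 + 4)**2*(0 + 15) = 9**2*15 = 81*15 = 1215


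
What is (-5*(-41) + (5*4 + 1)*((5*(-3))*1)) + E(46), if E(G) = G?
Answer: -64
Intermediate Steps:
(-5*(-41) + (5*4 + 1)*((5*(-3))*1)) + E(46) = (-5*(-41) + (5*4 + 1)*((5*(-3))*1)) + 46 = (205 + (20 + 1)*(-15*1)) + 46 = (205 + 21*(-15)) + 46 = (205 - 315) + 46 = -110 + 46 = -64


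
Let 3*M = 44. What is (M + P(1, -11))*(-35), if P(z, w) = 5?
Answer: -2065/3 ≈ -688.33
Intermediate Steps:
M = 44/3 (M = (⅓)*44 = 44/3 ≈ 14.667)
(M + P(1, -11))*(-35) = (44/3 + 5)*(-35) = (59/3)*(-35) = -2065/3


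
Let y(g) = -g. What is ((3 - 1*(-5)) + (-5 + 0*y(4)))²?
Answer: 9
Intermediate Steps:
((3 - 1*(-5)) + (-5 + 0*y(4)))² = ((3 - 1*(-5)) + (-5 + 0*(-1*4)))² = ((3 + 5) + (-5 + 0*(-4)))² = (8 + (-5 + 0))² = (8 - 5)² = 3² = 9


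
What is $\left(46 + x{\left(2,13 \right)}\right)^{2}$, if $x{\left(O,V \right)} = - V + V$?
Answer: $2116$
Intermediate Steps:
$x{\left(O,V \right)} = 0$
$\left(46 + x{\left(2,13 \right)}\right)^{2} = \left(46 + 0\right)^{2} = 46^{2} = 2116$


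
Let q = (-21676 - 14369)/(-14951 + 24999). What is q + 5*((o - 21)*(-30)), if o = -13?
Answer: 51208755/10048 ≈ 5096.4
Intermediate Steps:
q = -36045/10048 ≈ -3.5873
q + 5*((o - 21)*(-30)) = -36045/10048 + 5*((-13 - 21)*(-30)) = -36045/10048 + 5*(-34*(-30)) = -36045/10048 + 5*1020 = -36045/10048 + 5100 = 51208755/10048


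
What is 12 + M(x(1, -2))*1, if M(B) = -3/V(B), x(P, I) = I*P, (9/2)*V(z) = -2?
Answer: 75/4 ≈ 18.750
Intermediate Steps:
V(z) = -4/9 (V(z) = (2/9)*(-2) = -4/9)
M(B) = 27/4 (M(B) = -3/(-4/9) = -3*(-9/4) = 27/4)
12 + M(x(1, -2))*1 = 12 + (27/4)*1 = 12 + 27/4 = 75/4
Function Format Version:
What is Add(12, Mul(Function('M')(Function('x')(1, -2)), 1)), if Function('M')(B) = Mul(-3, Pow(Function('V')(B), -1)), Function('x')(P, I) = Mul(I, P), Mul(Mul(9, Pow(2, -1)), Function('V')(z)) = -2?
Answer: Rational(75, 4) ≈ 18.750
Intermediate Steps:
Function('V')(z) = Rational(-4, 9) (Function('V')(z) = Mul(Rational(2, 9), -2) = Rational(-4, 9))
Function('M')(B) = Rational(27, 4) (Function('M')(B) = Mul(-3, Pow(Rational(-4, 9), -1)) = Mul(-3, Rational(-9, 4)) = Rational(27, 4))
Add(12, Mul(Function('M')(Function('x')(1, -2)), 1)) = Add(12, Mul(Rational(27, 4), 1)) = Add(12, Rational(27, 4)) = Rational(75, 4)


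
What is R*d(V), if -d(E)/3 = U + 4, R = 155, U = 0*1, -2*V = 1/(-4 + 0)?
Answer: -1860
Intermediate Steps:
V = ⅛ (V = -1/(2*(-4 + 0)) = -½/(-4) = -½*(-¼) = ⅛ ≈ 0.12500)
U = 0
d(E) = -12 (d(E) = -3*(0 + 4) = -3*4 = -12)
R*d(V) = 155*(-12) = -1860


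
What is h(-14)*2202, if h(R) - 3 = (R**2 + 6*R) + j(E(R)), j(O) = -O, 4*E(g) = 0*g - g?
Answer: 245523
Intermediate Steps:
E(g) = -g/4 (E(g) = (0*g - g)/4 = (0 - g)/4 = (-g)/4 = -g/4)
h(R) = 3 + R**2 + 25*R/4 (h(R) = 3 + ((R**2 + 6*R) - (-1)*R/4) = 3 + ((R**2 + 6*R) + R/4) = 3 + (R**2 + 25*R/4) = 3 + R**2 + 25*R/4)
h(-14)*2202 = (3 + (-14)**2 + (25/4)*(-14))*2202 = (3 + 196 - 175/2)*2202 = (223/2)*2202 = 245523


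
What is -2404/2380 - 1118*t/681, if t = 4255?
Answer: -2830877831/405195 ≈ -6986.5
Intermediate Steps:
-2404/2380 - 1118*t/681 = -2404/2380 - 1118/(681/4255) = -2404*1/2380 - 1118/(681*(1/4255)) = -601/595 - 1118/681/4255 = -601/595 - 1118*4255/681 = -601/595 - 4757090/681 = -2830877831/405195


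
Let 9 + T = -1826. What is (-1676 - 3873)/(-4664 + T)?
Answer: 5549/6499 ≈ 0.85382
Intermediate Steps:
T = -1835 (T = -9 - 1826 = -1835)
(-1676 - 3873)/(-4664 + T) = (-1676 - 3873)/(-4664 - 1835) = -5549/(-6499) = -5549*(-1/6499) = 5549/6499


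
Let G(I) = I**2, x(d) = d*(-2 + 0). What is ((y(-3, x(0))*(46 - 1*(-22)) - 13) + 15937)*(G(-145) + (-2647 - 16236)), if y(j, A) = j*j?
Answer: 35420112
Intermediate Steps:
x(d) = -2*d (x(d) = d*(-2) = -2*d)
y(j, A) = j**2
((y(-3, x(0))*(46 - 1*(-22)) - 13) + 15937)*(G(-145) + (-2647 - 16236)) = (((-3)**2*(46 - 1*(-22)) - 13) + 15937)*((-145)**2 + (-2647 - 16236)) = ((9*(46 + 22) - 13) + 15937)*(21025 - 18883) = ((9*68 - 13) + 15937)*2142 = ((612 - 13) + 15937)*2142 = (599 + 15937)*2142 = 16536*2142 = 35420112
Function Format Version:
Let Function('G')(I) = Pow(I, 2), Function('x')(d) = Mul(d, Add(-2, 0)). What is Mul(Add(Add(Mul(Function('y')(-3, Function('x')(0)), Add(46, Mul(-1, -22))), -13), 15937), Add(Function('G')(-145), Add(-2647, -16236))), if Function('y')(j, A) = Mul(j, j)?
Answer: 35420112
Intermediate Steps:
Function('x')(d) = Mul(-2, d) (Function('x')(d) = Mul(d, -2) = Mul(-2, d))
Function('y')(j, A) = Pow(j, 2)
Mul(Add(Add(Mul(Function('y')(-3, Function('x')(0)), Add(46, Mul(-1, -22))), -13), 15937), Add(Function('G')(-145), Add(-2647, -16236))) = Mul(Add(Add(Mul(Pow(-3, 2), Add(46, Mul(-1, -22))), -13), 15937), Add(Pow(-145, 2), Add(-2647, -16236))) = Mul(Add(Add(Mul(9, Add(46, 22)), -13), 15937), Add(21025, -18883)) = Mul(Add(Add(Mul(9, 68), -13), 15937), 2142) = Mul(Add(Add(612, -13), 15937), 2142) = Mul(Add(599, 15937), 2142) = Mul(16536, 2142) = 35420112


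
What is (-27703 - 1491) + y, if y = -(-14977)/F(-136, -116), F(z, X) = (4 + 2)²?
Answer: -1036007/36 ≈ -28778.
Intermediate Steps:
F(z, X) = 36 (F(z, X) = 6² = 36)
y = 14977/36 (y = -(-14977)/36 = -1*(-14977/36) = 14977/36 ≈ 416.03)
(-27703 - 1491) + y = (-27703 - 1491) + 14977/36 = -29194 + 14977/36 = -1036007/36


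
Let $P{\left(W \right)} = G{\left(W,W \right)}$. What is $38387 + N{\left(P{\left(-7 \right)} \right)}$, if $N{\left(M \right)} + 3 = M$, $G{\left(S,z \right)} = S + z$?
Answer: $38370$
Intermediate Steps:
$P{\left(W \right)} = 2 W$ ($P{\left(W \right)} = W + W = 2 W$)
$N{\left(M \right)} = -3 + M$
$38387 + N{\left(P{\left(-7 \right)} \right)} = 38387 + \left(-3 + 2 \left(-7\right)\right) = 38387 - 17 = 38370$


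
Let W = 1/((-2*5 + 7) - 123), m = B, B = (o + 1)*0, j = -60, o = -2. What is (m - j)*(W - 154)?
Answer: -194050/21 ≈ -9240.5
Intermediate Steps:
B = 0 (B = (-2 + 1)*0 = -1*0 = 0)
m = 0
W = -1/126 (W = 1/((-10 + 7) - 123) = 1/(-3 - 123) = 1/(-126) = -1/126 ≈ -0.0079365)
(m - j)*(W - 154) = (0 - 1*(-60))*(-1/126 - 154) = (0 + 60)*(-19405/126) = 60*(-19405/126) = -194050/21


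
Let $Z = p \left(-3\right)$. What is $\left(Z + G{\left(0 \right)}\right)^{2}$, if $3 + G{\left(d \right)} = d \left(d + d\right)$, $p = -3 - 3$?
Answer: $225$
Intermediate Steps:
$p = -6$ ($p = -3 - 3 = -6$)
$Z = 18$ ($Z = \left(-6\right) \left(-3\right) = 18$)
$G{\left(d \right)} = -3 + 2 d^{2}$ ($G{\left(d \right)} = -3 + d \left(d + d\right) = -3 + d 2 d = -3 + 2 d^{2}$)
$\left(Z + G{\left(0 \right)}\right)^{2} = \left(18 - \left(3 - 2 \cdot 0^{2}\right)\right)^{2} = \left(18 + \left(-3 + 2 \cdot 0\right)\right)^{2} = \left(18 + \left(-3 + 0\right)\right)^{2} = \left(18 - 3\right)^{2} = 15^{2} = 225$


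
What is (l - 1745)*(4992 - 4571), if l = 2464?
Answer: 302699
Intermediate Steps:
(l - 1745)*(4992 - 4571) = (2464 - 1745)*(4992 - 4571) = 719*421 = 302699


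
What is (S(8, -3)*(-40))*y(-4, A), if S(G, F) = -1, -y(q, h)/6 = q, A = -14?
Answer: 960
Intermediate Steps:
y(q, h) = -6*q
(S(8, -3)*(-40))*y(-4, A) = (-1*(-40))*(-6*(-4)) = 40*24 = 960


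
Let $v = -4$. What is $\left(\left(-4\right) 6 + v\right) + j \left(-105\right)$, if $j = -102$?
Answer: $10682$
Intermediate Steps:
$\left(\left(-4\right) 6 + v\right) + j \left(-105\right) = \left(\left(-4\right) 6 - 4\right) - -10710 = \left(-24 - 4\right) + 10710 = -28 + 10710 = 10682$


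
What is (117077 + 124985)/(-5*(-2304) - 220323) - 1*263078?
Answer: -54931717696/208803 ≈ -2.6308e+5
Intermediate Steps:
(117077 + 124985)/(-5*(-2304) - 220323) - 1*263078 = 242062/(11520 - 220323) - 263078 = 242062/(-208803) - 263078 = 242062*(-1/208803) - 263078 = -242062/208803 - 263078 = -54931717696/208803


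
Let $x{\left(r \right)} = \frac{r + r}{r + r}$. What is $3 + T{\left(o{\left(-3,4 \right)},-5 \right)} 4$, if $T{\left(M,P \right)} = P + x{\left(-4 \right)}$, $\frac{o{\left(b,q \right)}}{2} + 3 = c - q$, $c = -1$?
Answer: $-13$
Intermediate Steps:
$x{\left(r \right)} = 1$ ($x{\left(r \right)} = \frac{2 r}{2 r} = 2 r \frac{1}{2 r} = 1$)
$o{\left(b,q \right)} = -8 - 2 q$ ($o{\left(b,q \right)} = -6 + 2 \left(-1 - q\right) = -6 - \left(2 + 2 q\right) = -8 - 2 q$)
$T{\left(M,P \right)} = 1 + P$ ($T{\left(M,P \right)} = P + 1 = 1 + P$)
$3 + T{\left(o{\left(-3,4 \right)},-5 \right)} 4 = 3 + \left(1 - 5\right) 4 = 3 - 16 = -13$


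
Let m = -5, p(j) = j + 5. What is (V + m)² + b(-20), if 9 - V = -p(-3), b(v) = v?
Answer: 16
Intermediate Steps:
p(j) = 5 + j
V = 11 (V = 9 - (-1)*(5 - 3) = 9 - (-1)*2 = 9 - 1*(-2) = 9 + 2 = 11)
(V + m)² + b(-20) = (11 - 5)² - 20 = 6² - 20 = 36 - 20 = 16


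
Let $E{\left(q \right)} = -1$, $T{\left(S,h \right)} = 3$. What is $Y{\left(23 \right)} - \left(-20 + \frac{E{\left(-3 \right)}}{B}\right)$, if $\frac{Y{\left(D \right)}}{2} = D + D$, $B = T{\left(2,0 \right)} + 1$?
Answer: $\frac{449}{4} \approx 112.25$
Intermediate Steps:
$B = 4$ ($B = 3 + 1 = 4$)
$Y{\left(D \right)} = 4 D$ ($Y{\left(D \right)} = 2 \left(D + D\right) = 2 \cdot 2 D = 4 D$)
$Y{\left(23 \right)} - \left(-20 + \frac{E{\left(-3 \right)}}{B}\right) = 4 \cdot 23 - \left(-20 - \frac{1}{4}\right) = 92 - \left(-20 - \frac{1}{4}\right) = 92 - - \frac{81}{4} = 92 + \frac{81}{4} = \frac{449}{4}$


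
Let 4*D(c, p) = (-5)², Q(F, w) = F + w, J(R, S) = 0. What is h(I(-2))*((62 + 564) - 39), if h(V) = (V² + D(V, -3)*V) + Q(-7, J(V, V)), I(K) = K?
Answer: -18197/2 ≈ -9098.5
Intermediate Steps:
D(c, p) = 25/4 (D(c, p) = (¼)*(-5)² = (¼)*25 = 25/4)
h(V) = -7 + V² + 25*V/4 (h(V) = (V² + 25*V/4) + (-7 + 0) = (V² + 25*V/4) - 7 = -7 + V² + 25*V/4)
h(I(-2))*((62 + 564) - 39) = (-7 + (-2)² + (25/4)*(-2))*((62 + 564) - 39) = (-7 + 4 - 25/2)*(626 - 39) = -31/2*587 = -18197/2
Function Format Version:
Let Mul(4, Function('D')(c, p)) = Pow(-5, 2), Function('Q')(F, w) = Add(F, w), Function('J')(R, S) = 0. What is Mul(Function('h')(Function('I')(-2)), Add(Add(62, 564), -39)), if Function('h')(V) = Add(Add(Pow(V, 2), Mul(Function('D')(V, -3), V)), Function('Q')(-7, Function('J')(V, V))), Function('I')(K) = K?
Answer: Rational(-18197, 2) ≈ -9098.5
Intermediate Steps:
Function('D')(c, p) = Rational(25, 4) (Function('D')(c, p) = Mul(Rational(1, 4), Pow(-5, 2)) = Mul(Rational(1, 4), 25) = Rational(25, 4))
Function('h')(V) = Add(-7, Pow(V, 2), Mul(Rational(25, 4), V)) (Function('h')(V) = Add(Add(Pow(V, 2), Mul(Rational(25, 4), V)), Add(-7, 0)) = Add(Add(Pow(V, 2), Mul(Rational(25, 4), V)), -7) = Add(-7, Pow(V, 2), Mul(Rational(25, 4), V)))
Mul(Function('h')(Function('I')(-2)), Add(Add(62, 564), -39)) = Mul(Add(-7, Pow(-2, 2), Mul(Rational(25, 4), -2)), Add(Add(62, 564), -39)) = Mul(Add(-7, 4, Rational(-25, 2)), Add(626, -39)) = Mul(Rational(-31, 2), 587) = Rational(-18197, 2)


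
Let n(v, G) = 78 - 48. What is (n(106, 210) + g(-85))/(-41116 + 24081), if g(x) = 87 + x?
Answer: -32/17035 ≈ -0.0018785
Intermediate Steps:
n(v, G) = 30
(n(106, 210) + g(-85))/(-41116 + 24081) = (30 + (87 - 85))/(-41116 + 24081) = (30 + 2)/(-17035) = 32*(-1/17035) = -32/17035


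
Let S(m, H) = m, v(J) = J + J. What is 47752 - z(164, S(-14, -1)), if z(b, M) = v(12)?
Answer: 47728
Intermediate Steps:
v(J) = 2*J
z(b, M) = 24 (z(b, M) = 2*12 = 24)
47752 - z(164, S(-14, -1)) = 47752 - 1*24 = 47752 - 24 = 47728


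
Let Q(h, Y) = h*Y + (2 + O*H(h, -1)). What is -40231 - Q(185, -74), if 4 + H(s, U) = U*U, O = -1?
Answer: -26546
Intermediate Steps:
H(s, U) = -4 + U**2 (H(s, U) = -4 + U*U = -4 + U**2)
Q(h, Y) = 5 + Y*h (Q(h, Y) = h*Y + (2 - (-4 + (-1)**2)) = Y*h + (2 - (-4 + 1)) = Y*h + (2 - 1*(-3)) = Y*h + (2 + 3) = Y*h + 5 = 5 + Y*h)
-40231 - Q(185, -74) = -40231 - (5 - 74*185) = -40231 - (5 - 13690) = -40231 - 1*(-13685) = -40231 + 13685 = -26546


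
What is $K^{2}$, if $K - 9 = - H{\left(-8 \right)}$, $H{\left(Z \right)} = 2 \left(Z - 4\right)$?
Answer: $1089$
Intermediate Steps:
$H{\left(Z \right)} = -8 + 2 Z$ ($H{\left(Z \right)} = 2 \left(-4 + Z\right) = -8 + 2 Z$)
$K = 33$ ($K = 9 - \left(-8 + 2 \left(-8\right)\right) = 9 - \left(-8 - 16\right) = 9 - -24 = 9 + 24 = 33$)
$K^{2} = 33^{2} = 1089$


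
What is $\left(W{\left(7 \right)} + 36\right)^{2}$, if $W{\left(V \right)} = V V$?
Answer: $7225$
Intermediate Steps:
$W{\left(V \right)} = V^{2}$
$\left(W{\left(7 \right)} + 36\right)^{2} = \left(7^{2} + 36\right)^{2} = \left(49 + 36\right)^{2} = 85^{2} = 7225$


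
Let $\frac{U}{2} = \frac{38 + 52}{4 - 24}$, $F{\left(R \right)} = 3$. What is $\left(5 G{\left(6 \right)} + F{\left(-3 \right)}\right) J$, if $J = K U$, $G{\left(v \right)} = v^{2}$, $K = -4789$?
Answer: $7887483$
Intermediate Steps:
$U = -9$ ($U = 2 \frac{38 + 52}{4 - 24} = 2 \frac{90}{-20} = 2 \cdot 90 \left(- \frac{1}{20}\right) = 2 \left(- \frac{9}{2}\right) = -9$)
$J = 43101$ ($J = \left(-4789\right) \left(-9\right) = 43101$)
$\left(5 G{\left(6 \right)} + F{\left(-3 \right)}\right) J = \left(5 \cdot 6^{2} + 3\right) 43101 = \left(5 \cdot 36 + 3\right) 43101 = \left(180 + 3\right) 43101 = 183 \cdot 43101 = 7887483$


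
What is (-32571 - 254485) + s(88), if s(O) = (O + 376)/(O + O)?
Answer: -3157587/11 ≈ -2.8705e+5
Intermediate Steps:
s(O) = (376 + O)/(2*O) (s(O) = (376 + O)/((2*O)) = (376 + O)*(1/(2*O)) = (376 + O)/(2*O))
(-32571 - 254485) + s(88) = (-32571 - 254485) + (1/2)*(376 + 88)/88 = -287056 + (1/2)*(1/88)*464 = -287056 + 29/11 = -3157587/11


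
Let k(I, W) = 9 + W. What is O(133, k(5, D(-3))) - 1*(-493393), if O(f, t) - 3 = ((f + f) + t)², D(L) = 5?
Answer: 571796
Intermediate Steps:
O(f, t) = 3 + (t + 2*f)² (O(f, t) = 3 + ((f + f) + t)² = 3 + (2*f + t)² = 3 + (t + 2*f)²)
O(133, k(5, D(-3))) - 1*(-493393) = (3 + ((9 + 5) + 2*133)²) - 1*(-493393) = (3 + (14 + 266)²) + 493393 = (3 + 280²) + 493393 = (3 + 78400) + 493393 = 78403 + 493393 = 571796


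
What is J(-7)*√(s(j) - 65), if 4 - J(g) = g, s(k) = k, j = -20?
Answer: 11*I*√85 ≈ 101.42*I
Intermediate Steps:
J(g) = 4 - g
J(-7)*√(s(j) - 65) = (4 - 1*(-7))*√(-20 - 65) = (4 + 7)*√(-85) = 11*(I*√85) = 11*I*√85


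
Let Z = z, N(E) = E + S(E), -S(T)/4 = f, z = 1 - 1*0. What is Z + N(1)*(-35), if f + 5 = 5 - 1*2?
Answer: -314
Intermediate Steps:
f = -2 (f = -5 + (5 - 1*2) = -5 + (5 - 2) = -5 + 3 = -2)
z = 1 (z = 1 + 0 = 1)
S(T) = 8 (S(T) = -4*(-2) = 8)
N(E) = 8 + E (N(E) = E + 8 = 8 + E)
Z = 1
Z + N(1)*(-35) = 1 + (8 + 1)*(-35) = 1 + 9*(-35) = 1 - 315 = -314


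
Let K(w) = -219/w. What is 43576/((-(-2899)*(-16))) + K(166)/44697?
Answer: -259079401/275765591 ≈ -0.93949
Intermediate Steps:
43576/((-(-2899)*(-16))) + K(166)/44697 = 43576/((-(-2899)*(-16))) - 219/166/44697 = 43576/((-1*46384)) - 219*1/166*(1/44697) = 43576/(-46384) - 219/166*1/44697 = 43576*(-1/46384) - 73/2473234 = -419/446 - 73/2473234 = -259079401/275765591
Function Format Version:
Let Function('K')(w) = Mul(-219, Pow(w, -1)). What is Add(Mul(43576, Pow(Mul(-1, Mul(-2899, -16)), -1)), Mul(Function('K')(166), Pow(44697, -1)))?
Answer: Rational(-259079401, 275765591) ≈ -0.93949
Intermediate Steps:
Add(Mul(43576, Pow(Mul(-1, Mul(-2899, -16)), -1)), Mul(Function('K')(166), Pow(44697, -1))) = Add(Mul(43576, Pow(Mul(-1, Mul(-2899, -16)), -1)), Mul(Mul(-219, Pow(166, -1)), Pow(44697, -1))) = Add(Mul(43576, Pow(Mul(-1, 46384), -1)), Mul(Mul(-219, Rational(1, 166)), Rational(1, 44697))) = Add(Mul(43576, Pow(-46384, -1)), Mul(Rational(-219, 166), Rational(1, 44697))) = Add(Mul(43576, Rational(-1, 46384)), Rational(-73, 2473234)) = Add(Rational(-419, 446), Rational(-73, 2473234)) = Rational(-259079401, 275765591)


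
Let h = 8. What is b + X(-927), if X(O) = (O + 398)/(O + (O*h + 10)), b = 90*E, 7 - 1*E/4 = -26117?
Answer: 78368865649/8333 ≈ 9.4046e+6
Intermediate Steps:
E = 104496 (E = 28 - 4*(-26117) = 28 + 104468 = 104496)
b = 9404640 (b = 90*104496 = 9404640)
X(O) = (398 + O)/(10 + 9*O) (X(O) = (O + 398)/(O + (O*8 + 10)) = (398 + O)/(O + (8*O + 10)) = (398 + O)/(O + (10 + 8*O)) = (398 + O)/(10 + 9*O))
b + X(-927) = 9404640 + (398 - 927)/(10 + 9*(-927)) = 9404640 - 529/(10 - 8343) = 9404640 - 529/(-8333) = 9404640 - 1/8333*(-529) = 9404640 + 529/8333 = 78368865649/8333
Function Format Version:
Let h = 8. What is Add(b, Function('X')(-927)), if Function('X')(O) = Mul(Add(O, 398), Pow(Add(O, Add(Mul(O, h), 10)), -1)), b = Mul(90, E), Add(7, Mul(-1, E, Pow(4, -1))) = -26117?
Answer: Rational(78368865649, 8333) ≈ 9.4046e+6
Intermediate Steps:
E = 104496 (E = Add(28, Mul(-4, -26117)) = Add(28, 104468) = 104496)
b = 9404640 (b = Mul(90, 104496) = 9404640)
Function('X')(O) = Mul(Pow(Add(10, Mul(9, O)), -1), Add(398, O)) (Function('X')(O) = Mul(Add(O, 398), Pow(Add(O, Add(Mul(O, 8), 10)), -1)) = Mul(Add(398, O), Pow(Add(O, Add(Mul(8, O), 10)), -1)) = Mul(Add(398, O), Pow(Add(O, Add(10, Mul(8, O))), -1)) = Mul(Add(398, O), Pow(Add(10, Mul(9, O)), -1)) = Mul(Pow(Add(10, Mul(9, O)), -1), Add(398, O)))
Add(b, Function('X')(-927)) = Add(9404640, Mul(Pow(Add(10, Mul(9, -927)), -1), Add(398, -927))) = Add(9404640, Mul(Pow(Add(10, -8343), -1), -529)) = Add(9404640, Mul(Pow(-8333, -1), -529)) = Add(9404640, Mul(Rational(-1, 8333), -529)) = Add(9404640, Rational(529, 8333)) = Rational(78368865649, 8333)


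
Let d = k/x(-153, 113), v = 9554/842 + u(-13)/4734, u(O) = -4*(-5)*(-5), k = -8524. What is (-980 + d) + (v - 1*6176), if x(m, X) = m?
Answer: -120091402859/16940619 ≈ -7089.0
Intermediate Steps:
u(O) = -100 (u(O) = 20*(-5) = -100)
v = 11286109/996507 (v = 9554/842 - 100/4734 = 9554*(1/842) - 100*1/4734 = 4777/421 - 50/2367 = 11286109/996507 ≈ 11.326)
d = 8524/153 (d = -8524/(-153) = -8524*(-1/153) = 8524/153 ≈ 55.712)
(-980 + d) + (v - 1*6176) = (-980 + 8524/153) + (11286109/996507 - 1*6176) = -141416/153 + (11286109/996507 - 6176) = -141416/153 - 6143141123/996507 = -120091402859/16940619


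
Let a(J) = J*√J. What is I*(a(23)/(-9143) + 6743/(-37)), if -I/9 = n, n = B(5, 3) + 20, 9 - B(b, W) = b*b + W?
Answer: 60687/37 + 207*√23/9143 ≈ 1640.3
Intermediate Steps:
B(b, W) = 9 - W - b² (B(b, W) = 9 - (b*b + W) = 9 - (b² + W) = 9 - (W + b²) = 9 + (-W - b²) = 9 - W - b²)
a(J) = J^(3/2)
n = 1 (n = (9 - 1*3 - 1*5²) + 20 = (9 - 3 - 1*25) + 20 = (9 - 3 - 25) + 20 = -19 + 20 = 1)
I = -9 (I = -9*1 = -9)
I*(a(23)/(-9143) + 6743/(-37)) = -9*(23^(3/2)/(-9143) + 6743/(-37)) = -9*((23*√23)*(-1/9143) + 6743*(-1/37)) = -9*(-23*√23/9143 - 6743/37) = -9*(-6743/37 - 23*√23/9143) = 60687/37 + 207*√23/9143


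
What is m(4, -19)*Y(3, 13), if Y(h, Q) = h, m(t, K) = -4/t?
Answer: -3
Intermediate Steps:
m(4, -19)*Y(3, 13) = -4/4*3 = -4*1/4*3 = -1*3 = -3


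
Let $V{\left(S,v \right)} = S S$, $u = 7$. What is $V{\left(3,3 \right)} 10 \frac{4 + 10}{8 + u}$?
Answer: $84$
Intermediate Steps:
$V{\left(S,v \right)} = S^{2}$
$V{\left(3,3 \right)} 10 \frac{4 + 10}{8 + u} = 3^{2} \cdot 10 \frac{4 + 10}{8 + 7} = 9 \cdot 10 \cdot \frac{14}{15} = 90 \cdot 14 \cdot \frac{1}{15} = 90 \cdot \frac{14}{15} = 84$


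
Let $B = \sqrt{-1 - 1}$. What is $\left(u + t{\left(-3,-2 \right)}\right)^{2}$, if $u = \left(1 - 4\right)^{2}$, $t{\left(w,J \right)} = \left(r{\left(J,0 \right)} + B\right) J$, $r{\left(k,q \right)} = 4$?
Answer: $\left(1 - 2 i \sqrt{2}\right)^{2} \approx -7.0 - 5.6569 i$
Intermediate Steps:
$B = i \sqrt{2}$ ($B = \sqrt{-2} = i \sqrt{2} \approx 1.4142 i$)
$t{\left(w,J \right)} = J \left(4 + i \sqrt{2}\right)$ ($t{\left(w,J \right)} = \left(4 + i \sqrt{2}\right) J = J \left(4 + i \sqrt{2}\right)$)
$u = 9$ ($u = \left(1 - 4\right)^{2} = \left(-3\right)^{2} = 9$)
$\left(u + t{\left(-3,-2 \right)}\right)^{2} = \left(9 - 2 \left(4 + i \sqrt{2}\right)\right)^{2} = \left(9 - \left(8 + 2 i \sqrt{2}\right)\right)^{2} = \left(1 - 2 i \sqrt{2}\right)^{2}$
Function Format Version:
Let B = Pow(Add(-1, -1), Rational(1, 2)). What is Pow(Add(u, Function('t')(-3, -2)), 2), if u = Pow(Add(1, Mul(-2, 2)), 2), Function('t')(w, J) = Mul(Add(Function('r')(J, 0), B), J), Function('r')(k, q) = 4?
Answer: Pow(Add(1, Mul(-2, I, Pow(2, Rational(1, 2)))), 2) ≈ Add(-7.0000, Mul(-5.6569, I))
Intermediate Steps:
B = Mul(I, Pow(2, Rational(1, 2))) (B = Pow(-2, Rational(1, 2)) = Mul(I, Pow(2, Rational(1, 2))) ≈ Mul(1.4142, I))
Function('t')(w, J) = Mul(J, Add(4, Mul(I, Pow(2, Rational(1, 2))))) (Function('t')(w, J) = Mul(Add(4, Mul(I, Pow(2, Rational(1, 2)))), J) = Mul(J, Add(4, Mul(I, Pow(2, Rational(1, 2))))))
u = 9 (u = Pow(Add(1, -4), 2) = Pow(-3, 2) = 9)
Pow(Add(u, Function('t')(-3, -2)), 2) = Pow(Add(9, Mul(-2, Add(4, Mul(I, Pow(2, Rational(1, 2)))))), 2) = Pow(Add(9, Add(-8, Mul(-2, I, Pow(2, Rational(1, 2))))), 2) = Pow(Add(1, Mul(-2, I, Pow(2, Rational(1, 2)))), 2)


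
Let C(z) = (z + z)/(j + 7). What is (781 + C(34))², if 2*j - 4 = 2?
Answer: 15515721/25 ≈ 6.2063e+5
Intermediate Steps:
j = 3 (j = 2 + (½)*2 = 2 + 1 = 3)
C(z) = z/5 (C(z) = (z + z)/(3 + 7) = (2*z)/10 = (2*z)*(⅒) = z/5)
(781 + C(34))² = (781 + (⅕)*34)² = (781 + 34/5)² = (3939/5)² = 15515721/25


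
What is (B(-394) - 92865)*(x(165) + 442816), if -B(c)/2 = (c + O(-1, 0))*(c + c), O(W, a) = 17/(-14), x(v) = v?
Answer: -317051563697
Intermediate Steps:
O(W, a) = -17/14 (O(W, a) = 17*(-1/14) = -17/14)
B(c) = -4*c*(-17/14 + c) (B(c) = -2*(c - 17/14)*(c + c) = -2*(-17/14 + c)*2*c = -4*c*(-17/14 + c))
(B(-394) - 92865)*(x(165) + 442816) = ((2/7)*(-394)*(17 - 14*(-394)) - 92865)*(165 + 442816) = ((2/7)*(-394)*(17 + 5516) - 92865)*442981 = ((2/7)*(-394)*5533 - 92865)*442981 = (-4360004/7 - 92865)*442981 = -5010059/7*442981 = -317051563697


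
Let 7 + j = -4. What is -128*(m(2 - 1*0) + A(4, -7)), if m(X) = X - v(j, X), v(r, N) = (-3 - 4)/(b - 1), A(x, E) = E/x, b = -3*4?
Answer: 480/13 ≈ 36.923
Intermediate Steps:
b = -12
j = -11 (j = -7 - 4 = -11)
v(r, N) = 7/13 (v(r, N) = (-3 - 4)/(-12 - 1) = -7/(-13) = -7*(-1/13) = 7/13)
m(X) = -7/13 + X (m(X) = X - 1*7/13 = X - 7/13 = -7/13 + X)
-128*(m(2 - 1*0) + A(4, -7)) = -128*((-7/13 + (2 - 1*0)) - 7/4) = -128*((-7/13 + (2 + 0)) - 7*1/4) = -128*((-7/13 + 2) - 7/4) = -128*(19/13 - 7/4) = -128*(-15/52) = 480/13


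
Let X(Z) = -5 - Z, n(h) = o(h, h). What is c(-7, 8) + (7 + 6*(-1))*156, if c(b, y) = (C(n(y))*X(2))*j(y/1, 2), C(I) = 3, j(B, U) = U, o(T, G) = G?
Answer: 114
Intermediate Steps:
n(h) = h
c(b, y) = -42 (c(b, y) = (3*(-5 - 1*2))*2 = (3*(-5 - 2))*2 = (3*(-7))*2 = -21*2 = -42)
c(-7, 8) + (7 + 6*(-1))*156 = -42 + (7 + 6*(-1))*156 = -42 + (7 - 6)*156 = -42 + 1*156 = -42 + 156 = 114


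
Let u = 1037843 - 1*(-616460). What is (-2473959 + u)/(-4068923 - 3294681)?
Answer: 204914/1840901 ≈ 0.11131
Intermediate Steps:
u = 1654303 (u = 1037843 + 616460 = 1654303)
(-2473959 + u)/(-4068923 - 3294681) = (-2473959 + 1654303)/(-4068923 - 3294681) = -819656/(-7363604) = -819656*(-1/7363604) = 204914/1840901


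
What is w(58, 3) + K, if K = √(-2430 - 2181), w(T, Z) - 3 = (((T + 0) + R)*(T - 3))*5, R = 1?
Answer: 16228 + I*√4611 ≈ 16228.0 + 67.904*I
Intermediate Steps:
w(T, Z) = 3 + 5*(1 + T)*(-3 + T) (w(T, Z) = 3 + (((T + 0) + 1)*(T - 3))*5 = 3 + ((T + 1)*(-3 + T))*5 = 3 + ((1 + T)*(-3 + T))*5 = 3 + 5*(1 + T)*(-3 + T))
K = I*√4611 (K = √(-4611) = I*√4611 ≈ 67.904*I)
w(58, 3) + K = (-12 - 10*58 + 5*58²) + I*√4611 = (-12 - 580 + 5*3364) + I*√4611 = (-12 - 580 + 16820) + I*√4611 = 16228 + I*√4611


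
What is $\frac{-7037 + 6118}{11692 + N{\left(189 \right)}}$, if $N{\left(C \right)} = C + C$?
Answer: $- \frac{919}{12070} \approx -0.076139$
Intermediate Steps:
$N{\left(C \right)} = 2 C$
$\frac{-7037 + 6118}{11692 + N{\left(189 \right)}} = \frac{-7037 + 6118}{11692 + 2 \cdot 189} = - \frac{919}{11692 + 378} = - \frac{919}{12070}$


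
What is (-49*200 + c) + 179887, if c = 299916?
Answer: 470003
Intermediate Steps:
(-49*200 + c) + 179887 = (-49*200 + 299916) + 179887 = (-9800 + 299916) + 179887 = 290116 + 179887 = 470003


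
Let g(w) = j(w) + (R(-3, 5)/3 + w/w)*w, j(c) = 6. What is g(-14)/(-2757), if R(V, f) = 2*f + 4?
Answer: 220/8271 ≈ 0.026599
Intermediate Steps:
R(V, f) = 4 + 2*f
g(w) = 6 + 17*w/3 (g(w) = 6 + ((4 + 2*5)/3 + w/w)*w = 6 + ((4 + 10)*(⅓) + 1)*w = 6 + (14*(⅓) + 1)*w = 6 + (14/3 + 1)*w = 6 + 17*w/3)
g(-14)/(-2757) = (6 + (17/3)*(-14))/(-2757) = (6 - 238/3)*(-1/2757) = -220/3*(-1/2757) = 220/8271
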